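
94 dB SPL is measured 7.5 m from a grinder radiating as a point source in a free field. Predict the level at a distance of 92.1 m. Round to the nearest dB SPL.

72 dB SPL

Point-source attenuation: ΔL = 20·log₁₀(r₂/r₁) = 20·log₁₀(92.1/7.5) = 21.784 dB.
L₂ = 94 − 20·log₁₀(92.1/7.5) = 94 − 21.784 = 72.22 dB SPL.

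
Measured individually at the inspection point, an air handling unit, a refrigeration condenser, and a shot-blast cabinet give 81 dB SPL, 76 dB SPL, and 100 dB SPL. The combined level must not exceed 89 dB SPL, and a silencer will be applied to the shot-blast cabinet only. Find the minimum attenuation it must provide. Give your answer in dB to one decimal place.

12.0 dB

Everything except the shot-blast cabinet sums to 10^(81/10) + 10^(76/10) = 1.657e+08 in linear terms, 82.19 dB SPL.
To meet 89 dB SPL overall, the treated shot-blast cabinet may contribute at most 10^(89/10) − 1.657e+08 = 6.286e+08, i.e. 87.98 dB SPL.
Required insertion loss = 100 − 87.98 = 12.02 dB.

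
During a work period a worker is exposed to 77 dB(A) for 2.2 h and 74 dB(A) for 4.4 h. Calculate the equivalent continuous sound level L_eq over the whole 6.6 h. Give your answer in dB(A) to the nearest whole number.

Weight each interval's intensity by its duration and average over T = 6.6 h:
Σ tᵢ·10^(Lᵢ/10) = 2.2·10^(77/10) + 4.4·10^(74/10) = 2.208e+08.
L_eq = 10·log₁₀(2.208e+08/6.6) = 75.24 dB(A).

75 dB(A)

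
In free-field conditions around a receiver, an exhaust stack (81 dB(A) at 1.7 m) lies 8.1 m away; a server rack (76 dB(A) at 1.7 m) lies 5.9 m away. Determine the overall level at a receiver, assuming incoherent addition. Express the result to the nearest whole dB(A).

69 dB(A)

Propagate each source to the receiver with L = L_ref − 20·log₁₀(r/r_ref), then add intensities.
exhaust stack: 81 − 20·log₁₀(8.1/1.7) = 81 − 13.56 = 67.44 dB(A).
server rack: 76 − 20·log₁₀(5.9/1.7) = 76 − 10.81 = 65.19 dB(A).
Σ 10^(L/10) = 8.851e+06 → L_total = 10·log₁₀(8.851e+06) = 69.47 dB(A).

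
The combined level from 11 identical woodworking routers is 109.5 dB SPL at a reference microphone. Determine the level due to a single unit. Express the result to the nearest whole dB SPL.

99 dB SPL

Dividing the total intensity by 11 lowers the level by 10·log₁₀ 11 = 10.414 dB: L₁ = 109.5 − 10.414.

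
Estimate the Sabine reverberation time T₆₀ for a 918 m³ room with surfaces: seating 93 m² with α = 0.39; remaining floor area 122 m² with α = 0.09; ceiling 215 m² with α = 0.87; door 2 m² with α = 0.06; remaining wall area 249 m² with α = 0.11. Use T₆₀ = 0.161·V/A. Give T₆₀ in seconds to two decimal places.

0.56 s

Summing Sᵢαᵢ: 93·0.39 + 122·0.09 + 215·0.87 + 2·0.06 + 249·0.11 = 261.81 m².
T₆₀ = 0.161 × 918 / 261.81 = 0.565 s.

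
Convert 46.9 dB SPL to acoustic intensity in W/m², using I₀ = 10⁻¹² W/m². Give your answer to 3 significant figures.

I = I₀·10^(L/10) = 10⁻¹² × 10^(46.9/10) = 10^(-7.310).

4.90e-08 W/m²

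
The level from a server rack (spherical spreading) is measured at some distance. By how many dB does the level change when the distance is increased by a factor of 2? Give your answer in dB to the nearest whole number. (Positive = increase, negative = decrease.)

-6 dB

Point-source spreading: ΔL = −20·log₁₀(r₂/r₁).
ΔL = −20·log₁₀(2) = -6.02 dB.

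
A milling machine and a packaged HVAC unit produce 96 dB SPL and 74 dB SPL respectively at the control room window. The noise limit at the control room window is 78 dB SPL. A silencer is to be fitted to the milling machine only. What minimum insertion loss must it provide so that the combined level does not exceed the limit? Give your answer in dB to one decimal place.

20.2 dB

Fixed contribution from the other source: Σ 10^(L/10) = 10^(74/10) = 2.512e+07 (74.00 dB SPL).
To meet 78 dB SPL overall, the treated milling machine may contribute at most 10^(78/10) − 2.512e+07 = 3.798e+07, i.e. 75.80 dB SPL.
Required insertion loss = 96 − 75.80 = 20.20 dB.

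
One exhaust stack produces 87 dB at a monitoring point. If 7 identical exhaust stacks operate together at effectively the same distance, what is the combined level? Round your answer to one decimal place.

L_total = L₁ + 10·log₁₀ N for N identical incoherent sources.
L_total = 87 + 10·log₁₀(7) = 87 + 8.451 = 95.45 dB.

95.5 dB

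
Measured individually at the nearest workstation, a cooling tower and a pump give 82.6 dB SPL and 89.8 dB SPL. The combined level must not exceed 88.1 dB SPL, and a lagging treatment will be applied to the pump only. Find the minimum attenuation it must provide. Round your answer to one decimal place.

Everything except the pump sums to 10^(82.6/10) = 1.820e+08 in linear terms, 82.60 dB SPL.
The limit corresponds to 10^(88.1/10) = 6.457e+08; subtracting the fixed part leaves 4.637e+08 for the pump, i.e. 86.66 dB SPL.
So the pump must be reduced from 89.8 to 86.66 dB SPL: IL = 3.14 dB.

3.1 dB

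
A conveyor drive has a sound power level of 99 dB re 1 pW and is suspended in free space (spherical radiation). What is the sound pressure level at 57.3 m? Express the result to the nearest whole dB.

53 dB

Free-field spherical radiation: L_p = L_w − 10·log₁₀(4π·r²), r = 57.3 m.
4π·r² = 4.126e+04 m², 10·log₁₀ of that is 46.155 dB.
L_p = 99 − 46.155 = 52.84 dB.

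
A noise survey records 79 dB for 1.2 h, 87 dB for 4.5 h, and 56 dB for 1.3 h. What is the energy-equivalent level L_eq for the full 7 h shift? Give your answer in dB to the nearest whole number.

The energy average is taken in the linear domain: L_eq = 10·log₁₀[(Σ tᵢ·10^(Lᵢ/10))/T], T = 7 h.
Σ tᵢ·10^(Lᵢ/10) = 1.2·10^(79/10) + 4.5·10^(87/10) + 1.3·10^(56/10) = 2.351e+09.
L_eq = 10·log₁₀(2.351e+09/7) = 85.26 dB.

85 dB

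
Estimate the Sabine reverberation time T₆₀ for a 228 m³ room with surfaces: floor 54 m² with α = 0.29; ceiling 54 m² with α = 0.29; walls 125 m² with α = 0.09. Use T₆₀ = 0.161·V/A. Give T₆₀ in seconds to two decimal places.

0.86 s

Summing Sᵢαᵢ: 54·0.29 + 54·0.29 + 125·0.09 = 42.57 m².
T₆₀ = 0.161·V/A = 0.161·228/42.57 = 0.862 s.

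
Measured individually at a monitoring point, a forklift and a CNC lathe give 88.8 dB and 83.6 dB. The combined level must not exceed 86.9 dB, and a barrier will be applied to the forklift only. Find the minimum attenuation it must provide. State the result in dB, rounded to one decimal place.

The untreated sources together contribute 10^(83.6/10) = 2.291e+08, i.e. 83.60 dB.
To meet 86.9 dB overall, the treated forklift may contribute at most 10^(86.9/10) − 2.291e+08 = 2.607e+08, i.e. 84.16 dB.
Required insertion loss = 88.8 − 84.16 = 4.64 dB.

4.6 dB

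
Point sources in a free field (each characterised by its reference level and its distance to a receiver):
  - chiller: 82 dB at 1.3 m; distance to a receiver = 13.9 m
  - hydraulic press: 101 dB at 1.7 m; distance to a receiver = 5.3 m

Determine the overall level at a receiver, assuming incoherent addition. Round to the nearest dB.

91 dB

Propagate each source to the receiver with L = L_ref − 20·log₁₀(r/r_ref), then add intensities.
chiller: 82 − 20·log₁₀(13.9/1.3) = 82 − 20.58 = 61.42 dB.
hydraulic press: 101 − 20·log₁₀(5.3/1.7) = 101 − 9.88 = 91.12 dB.
Σ 10^(L/10) = 1.297e+09 → L_total = 10·log₁₀(1.297e+09) = 91.13 dB.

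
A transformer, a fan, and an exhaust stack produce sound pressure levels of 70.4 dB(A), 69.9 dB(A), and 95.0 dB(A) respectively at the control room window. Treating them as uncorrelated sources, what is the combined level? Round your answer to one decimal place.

Incoherent sources combine by intensity addition: L_total = 10·log₁₀(Σ 10^(L_i/10)).
Σ 10^(L/10) = 10^(70.4/10) + 10^(69.9/10) + 10^(95.0/10) = 3.183e+09.
L_total = 10·log₁₀(3.183e+09) = 95.03 dB(A).

95.0 dB(A)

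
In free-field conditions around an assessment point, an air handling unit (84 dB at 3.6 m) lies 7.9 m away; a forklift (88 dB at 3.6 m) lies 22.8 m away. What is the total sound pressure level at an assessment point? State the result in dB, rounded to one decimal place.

78.3 dB

Propagate each source to the receiver with L = L_ref − 20·log₁₀(r/r_ref), then add intensities.
air handling unit: 84 − 20·log₁₀(7.9/3.6) = 84 − 6.83 = 77.17 dB.
forklift: 88 − 20·log₁₀(22.8/3.6) = 88 − 16.03 = 71.97 dB.
Σ 10^(L/10) = 6.789e+07 → L_total = 10·log₁₀(6.789e+07) = 78.32 dB.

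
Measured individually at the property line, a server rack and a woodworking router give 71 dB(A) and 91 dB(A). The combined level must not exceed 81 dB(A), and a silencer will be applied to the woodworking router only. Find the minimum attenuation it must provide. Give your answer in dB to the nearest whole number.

Everything except the woodworking router sums to 10^(71/10) = 1.259e+07 in linear terms, 71.00 dB(A).
To meet 81 dB(A) overall, the treated woodworking router may contribute at most 10^(81/10) − 1.259e+07 = 1.133e+08, i.e. 80.54 dB(A).
So the woodworking router must be reduced from 91 to 80.54 dB(A): IL = 10.46 dB.

10 dB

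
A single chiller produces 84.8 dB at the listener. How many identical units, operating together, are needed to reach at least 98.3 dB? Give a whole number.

23

Need L₁ + 10·log₁₀ N ≥ 98.3, i.e. log₁₀ N ≥ 1.35.
N ≥ 10^(13.5/10) = 22.387, so N = 23.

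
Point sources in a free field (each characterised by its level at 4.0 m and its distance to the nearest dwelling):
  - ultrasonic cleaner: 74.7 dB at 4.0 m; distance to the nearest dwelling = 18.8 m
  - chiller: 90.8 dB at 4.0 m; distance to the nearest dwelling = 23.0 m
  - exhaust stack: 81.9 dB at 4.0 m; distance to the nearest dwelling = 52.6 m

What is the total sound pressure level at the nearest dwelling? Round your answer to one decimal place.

75.9 dB

Propagate each source to the receiver with L = L_ref − 20·log₁₀(r/r_ref), then add intensities.
ultrasonic cleaner: 74.7 − 20·log₁₀(18.8/4.0) = 74.7 − 13.44 = 61.26 dB.
chiller: 90.8 − 20·log₁₀(23.0/4.0) = 90.8 − 15.19 = 75.61 dB.
exhaust stack: 81.9 − 20·log₁₀(52.6/4.0) = 81.9 − 22.38 = 59.52 dB.
Σ 10^(L/10) = 3.860e+07 → L_total = 10·log₁₀(3.860e+07) = 75.87 dB.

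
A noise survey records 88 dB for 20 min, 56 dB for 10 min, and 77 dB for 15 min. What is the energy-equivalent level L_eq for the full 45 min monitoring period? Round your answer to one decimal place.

84.7 dB

The energy average is taken in the linear domain: L_eq = 10·log₁₀[(Σ tᵢ·10^(Lᵢ/10))/T], T = 45 min.
Σ tᵢ·10^(Lᵢ/10) = 20·10^(88/10) + 10·10^(56/10) + 15·10^(77/10) = 1.337e+10.
L_eq = 10·log₁₀(1.337e+10/45) = 84.73 dB.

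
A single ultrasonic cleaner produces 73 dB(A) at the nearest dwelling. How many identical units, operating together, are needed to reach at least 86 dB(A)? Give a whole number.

20

Need L₁ + 10·log₁₀ N ≥ 86, i.e. log₁₀ N ≥ 1.30.
N ≥ 10^(13.0/10) = 19.953, so N = 20.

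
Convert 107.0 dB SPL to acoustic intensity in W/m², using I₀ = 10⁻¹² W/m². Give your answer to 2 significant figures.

0.050 W/m²

L = 10·log₁₀(I/I₀) ⇒ I = I₀·10^(L/10) = 10⁻¹² × 10^10.70.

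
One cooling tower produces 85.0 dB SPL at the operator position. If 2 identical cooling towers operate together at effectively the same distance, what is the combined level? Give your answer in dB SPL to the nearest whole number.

88 dB SPL

N identical incoherent sources raise the level by 10·log₁₀ N.
L_total = 85.0 + 10·log₁₀(2) = 85.0 + 3.010 = 88.01 dB SPL.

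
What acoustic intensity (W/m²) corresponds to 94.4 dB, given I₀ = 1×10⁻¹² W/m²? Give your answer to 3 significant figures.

I/I₀ = 10^(94.4/10) = 2.754e+09, so I = 2.754e+09 × 10⁻¹² W/m².

0.00275 W/m²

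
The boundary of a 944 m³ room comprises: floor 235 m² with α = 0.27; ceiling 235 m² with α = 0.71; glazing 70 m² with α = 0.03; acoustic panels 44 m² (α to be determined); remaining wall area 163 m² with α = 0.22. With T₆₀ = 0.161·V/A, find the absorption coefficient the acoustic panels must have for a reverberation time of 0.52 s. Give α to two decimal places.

0.55

From T₆₀ = 0.161·V/A, the target T₆₀ = 0.52 s needs A = 0.161·944/0.52 = 292.28 m².
Absorption from the other surfaces = 235·0.27 + 235·0.71 + 70·0.03 + 163·0.22 = 268.26 m², so the acoustic panels must supply 24.02 m² over 44 m².
α = 24.02/44 = 0.546.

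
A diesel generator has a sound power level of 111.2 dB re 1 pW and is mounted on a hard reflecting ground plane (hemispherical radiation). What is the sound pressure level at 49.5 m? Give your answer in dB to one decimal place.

Free-field hemispherical radiation: L_p = L_w − 10·log₁₀(2π·r²), r = 49.5 m.
2π·r² = 1.54e+04 m², 10·log₁₀ of that is 41.874 dB.
L_p = 111.2 − 41.874 = 69.33 dB.

69.3 dB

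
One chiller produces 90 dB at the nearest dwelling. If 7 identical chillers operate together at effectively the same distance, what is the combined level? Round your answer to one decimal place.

98.5 dB

With 7 equal, uncorrelated contributions the intensity is 7× that of one unit, giving a rise of 10·log₁₀ 7.
L_total = 90 + 10·log₁₀(7) = 90 + 8.451 = 98.45 dB.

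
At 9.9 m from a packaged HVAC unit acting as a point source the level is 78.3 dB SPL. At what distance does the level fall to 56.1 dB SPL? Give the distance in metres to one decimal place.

The 22.2 dB drop corresponds to a distance ratio of 10^(22.2/20) for a point source.
r₂ = 9.9·10^((78.3−56.1)/20) = 9.9·10^(22.2/20) = 127.54 m.

127.5 m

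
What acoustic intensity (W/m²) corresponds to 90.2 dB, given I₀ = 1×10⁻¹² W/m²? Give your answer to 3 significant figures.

0.00105 W/m²

I/I₀ = 10^(90.2/10) = 1.047e+09, so I = 1.047e+09 × 10⁻¹² W/m².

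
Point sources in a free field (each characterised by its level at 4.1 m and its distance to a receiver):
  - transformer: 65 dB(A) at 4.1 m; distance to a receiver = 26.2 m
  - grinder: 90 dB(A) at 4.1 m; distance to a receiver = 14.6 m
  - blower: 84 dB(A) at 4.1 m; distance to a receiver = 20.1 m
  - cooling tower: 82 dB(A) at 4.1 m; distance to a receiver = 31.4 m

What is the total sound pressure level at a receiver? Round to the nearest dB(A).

First find each source's level at the receiver (point-source: −20·log₁₀(r/r_ref)), then combine on an intensity basis.
transformer: 65 − 20·log₁₀(26.2/4.1) = 65 − 16.11 = 48.89 dB(A).
grinder: 90 − 20·log₁₀(14.6/4.1) = 90 − 11.03 = 78.97 dB(A).
blower: 84 − 20·log₁₀(20.1/4.1) = 84 − 13.81 = 70.19 dB(A).
cooling tower: 82 − 20·log₁₀(31.4/4.1) = 82 − 17.68 = 64.32 dB(A).
Σ 10^(L/10) = 9.209e+07 → L_total = 10·log₁₀(9.209e+07) = 79.64 dB(A).

80 dB(A)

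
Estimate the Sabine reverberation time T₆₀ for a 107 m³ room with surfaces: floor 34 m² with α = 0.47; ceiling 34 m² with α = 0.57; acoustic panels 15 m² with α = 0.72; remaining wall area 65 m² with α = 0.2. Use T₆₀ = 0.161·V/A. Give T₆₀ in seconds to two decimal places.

0.29 s

Total absorption A = 34·0.47 + 34·0.57 + 15·0.72 + 65·0.2 = 59.16 m² sabins.
T₆₀ = 0.161 × 107 / 59.16 = 0.291 s.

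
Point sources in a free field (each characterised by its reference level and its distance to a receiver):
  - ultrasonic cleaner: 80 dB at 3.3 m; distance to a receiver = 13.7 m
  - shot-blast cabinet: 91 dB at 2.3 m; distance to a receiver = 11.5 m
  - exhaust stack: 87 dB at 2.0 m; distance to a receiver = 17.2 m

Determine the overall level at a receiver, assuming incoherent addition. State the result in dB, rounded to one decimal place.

78.0 dB

Apply inverse-square spreading to bring every level to the receiver, then sum 10^(L/10).
ultrasonic cleaner: 80 − 20·log₁₀(13.7/3.3) = 80 − 12.36 = 67.64 dB.
shot-blast cabinet: 91 − 20·log₁₀(11.5/2.3) = 91 − 13.98 = 77.02 dB.
exhaust stack: 87 − 20·log₁₀(17.2/2.0) = 87 − 18.69 = 68.31 dB.
Σ 10^(L/10) = 6.294e+07 → L_total = 10·log₁₀(6.294e+07) = 77.99 dB.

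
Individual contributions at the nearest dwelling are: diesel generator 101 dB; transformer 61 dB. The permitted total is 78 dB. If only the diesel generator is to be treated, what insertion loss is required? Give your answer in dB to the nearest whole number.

Fixed contribution from the other source: Σ 10^(L/10) = 10^(61/10) = 1.259e+06 (61.00 dB).
To meet 78 dB overall, the treated diesel generator may contribute at most 10^(78/10) − 1.259e+06 = 6.184e+07, i.e. 77.91 dB.
So the diesel generator must be reduced from 101 to 77.91 dB: IL = 23.09 dB.

23 dB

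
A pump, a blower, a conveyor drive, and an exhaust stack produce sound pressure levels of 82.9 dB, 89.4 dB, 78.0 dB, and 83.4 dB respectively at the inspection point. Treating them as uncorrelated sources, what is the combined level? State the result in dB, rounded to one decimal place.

91.3 dB

For uncorrelated sources the intensities add, so convert each level to linear form, sum, and take 10·log₁₀ of the total.
Σ 10^(L/10) = 10^(82.9/10) + 10^(89.4/10) + 10^(78.0/10) + 10^(83.4/10) = 1.348e+09.
L_total = 10·log₁₀(1.348e+09) = 91.30 dB.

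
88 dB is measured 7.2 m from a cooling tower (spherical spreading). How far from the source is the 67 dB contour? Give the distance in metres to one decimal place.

The 21.0 dB drop corresponds to a distance ratio of 10^(21.0/20) for a point source.
r₂ = 7.2·10^((88−67)/20) = 7.2·10^(21.0/20) = 80.79 m.

80.8 m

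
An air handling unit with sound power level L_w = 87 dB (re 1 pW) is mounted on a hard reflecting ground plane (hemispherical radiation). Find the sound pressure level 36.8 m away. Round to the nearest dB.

L_p = L_w − 10·log₁₀(2π·r²) with r = 36.8 m.
2π·r² = 8509 m², 10·log₁₀ of that is 39.299 dB.
L_p = 87 − 39.299 = 47.70 dB.

48 dB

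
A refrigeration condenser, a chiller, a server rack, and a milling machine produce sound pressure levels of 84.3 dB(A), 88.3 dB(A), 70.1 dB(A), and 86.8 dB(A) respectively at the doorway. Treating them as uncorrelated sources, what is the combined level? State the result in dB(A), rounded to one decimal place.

91.6 dB(A)

Incoherent sources combine by intensity addition: L_total = 10·log₁₀(Σ 10^(L_i/10)).
Σ 10^(L/10) = 10^(84.3/10) + 10^(88.3/10) + 10^(70.1/10) + 10^(86.8/10) = 1.434e+09.
L_total = 10·log₁₀(1.434e+09) = 91.57 dB(A).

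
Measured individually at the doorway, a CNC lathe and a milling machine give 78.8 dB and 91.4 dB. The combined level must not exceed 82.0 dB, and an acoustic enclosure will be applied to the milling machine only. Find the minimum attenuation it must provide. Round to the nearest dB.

12 dB

The untreated sources together contribute 10^(78.8/10) = 7.586e+07, i.e. 78.80 dB.
The limit corresponds to 10^(82.0/10) = 1.585e+08; subtracting the fixed part leaves 8.263e+07 for the milling machine, i.e. 79.17 dB.
So the milling machine must be reduced from 91.4 to 79.17 dB: IL = 12.23 dB.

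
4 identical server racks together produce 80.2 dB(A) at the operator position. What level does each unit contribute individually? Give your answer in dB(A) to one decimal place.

74.2 dB(A)

For N identical incoherent sources L_total = L₁ + 10·log₁₀ N, so L₁ = 80.2 − 10·log₁₀(4) = 80.2 − 6.021.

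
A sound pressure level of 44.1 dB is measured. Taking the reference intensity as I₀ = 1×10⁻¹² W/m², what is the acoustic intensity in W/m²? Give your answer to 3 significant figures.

I/I₀ = 10^(44.1/10) = 2.57e+04, so I = 2.57e+04 × 10⁻¹² W/m².

2.57e-08 W/m²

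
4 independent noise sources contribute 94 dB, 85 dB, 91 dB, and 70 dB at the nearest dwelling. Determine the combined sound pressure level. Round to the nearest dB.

96 dB

Incoherent sources combine by intensity addition: L_total = 10·log₁₀(Σ 10^(L_i/10)).
Σ 10^(L/10) = 10^(94/10) + 10^(85/10) + 10^(91/10) + 10^(70/10) = 4.097e+09.
L_total = 10·log₁₀(4.097e+09) = 96.12 dB.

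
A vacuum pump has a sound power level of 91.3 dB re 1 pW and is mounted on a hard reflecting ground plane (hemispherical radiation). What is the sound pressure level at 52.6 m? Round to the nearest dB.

The power spreads over a hemisphere of area 2π·r², so L_p = L_w − 10·log₁₀(2π·r²).
2π·r² = 1.738e+04 m², 10·log₁₀ of that is 42.402 dB.
L_p = 91.3 − 42.402 = 48.90 dB.

49 dB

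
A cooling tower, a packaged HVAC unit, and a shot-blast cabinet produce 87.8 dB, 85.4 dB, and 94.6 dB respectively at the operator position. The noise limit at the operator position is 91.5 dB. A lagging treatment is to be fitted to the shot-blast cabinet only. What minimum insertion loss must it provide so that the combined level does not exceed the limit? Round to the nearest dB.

Everything except the shot-blast cabinet sums to 10^(87.8/10) + 10^(85.4/10) = 9.493e+08 in linear terms, 89.77 dB.
To meet 91.5 dB overall, the treated shot-blast cabinet may contribute at most 10^(91.5/10) − 9.493e+08 = 4.632e+08, i.e. 86.66 dB.
Required insertion loss = 94.6 − 86.66 = 7.94 dB.

8 dB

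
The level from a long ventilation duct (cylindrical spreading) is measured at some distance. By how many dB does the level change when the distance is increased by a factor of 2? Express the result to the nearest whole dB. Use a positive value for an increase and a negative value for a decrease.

Line-source spreading: ΔL = −10·log₁₀(r₂/r₁).
ΔL = −10·log₁₀(2) = -3.01 dB.

-3 dB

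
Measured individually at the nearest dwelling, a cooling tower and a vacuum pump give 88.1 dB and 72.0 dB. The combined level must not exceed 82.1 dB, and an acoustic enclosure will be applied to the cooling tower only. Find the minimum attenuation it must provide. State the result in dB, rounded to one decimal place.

6.4 dB

Fixed contribution from the other source: Σ 10^(L/10) = 10^(72.0/10) = 1.585e+07 (72.00 dB).
The limit corresponds to 10^(82.1/10) = 1.622e+08; subtracting the fixed part leaves 1.463e+08 for the cooling tower, i.e. 81.65 dB.
So the cooling tower must be reduced from 88.1 to 81.65 dB: IL = 6.45 dB.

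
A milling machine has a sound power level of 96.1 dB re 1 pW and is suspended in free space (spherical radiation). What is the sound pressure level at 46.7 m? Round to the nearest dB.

L_p = L_w − 10·log₁₀(4π·r²) with r = 46.7 m.
4π·r² = 2.741e+04 m², 10·log₁₀ of that is 44.378 dB.
L_p = 96.1 − 44.378 = 51.72 dB.

52 dB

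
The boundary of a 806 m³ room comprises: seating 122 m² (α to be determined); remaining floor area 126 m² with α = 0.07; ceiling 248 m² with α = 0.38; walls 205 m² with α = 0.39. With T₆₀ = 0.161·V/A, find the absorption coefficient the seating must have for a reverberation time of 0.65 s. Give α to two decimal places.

From T₆₀ = 0.161·V/A, the target T₆₀ = 0.65 s needs A = 0.161·806/0.65 = 199.64 m².
Absorption from the other surfaces = 126·0.07 + 248·0.38 + 205·0.39 = 183.01 m², so the seating must supply 16.63 m² over 122 m².
α = 16.63/122 = 0.136.

0.14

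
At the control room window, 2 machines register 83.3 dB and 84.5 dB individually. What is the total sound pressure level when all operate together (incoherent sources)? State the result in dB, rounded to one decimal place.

87.0 dB

For uncorrelated sources the intensities add, so convert each level to linear form, sum, and take 10·log₁₀ of the total.
Σ 10^(L/10) = 10^(83.3/10) + 10^(84.5/10) = 4.956e+08.
L_total = 10·log₁₀(4.956e+08) = 86.95 dB.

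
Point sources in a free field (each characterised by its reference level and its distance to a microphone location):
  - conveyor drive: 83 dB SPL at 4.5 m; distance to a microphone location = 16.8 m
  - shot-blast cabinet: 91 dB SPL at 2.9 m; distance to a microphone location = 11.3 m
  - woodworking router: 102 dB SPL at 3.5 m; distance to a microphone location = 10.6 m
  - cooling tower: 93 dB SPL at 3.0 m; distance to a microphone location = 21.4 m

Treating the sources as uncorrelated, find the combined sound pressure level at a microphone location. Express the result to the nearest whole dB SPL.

Propagate each source to the receiver with L = L_ref − 20·log₁₀(r/r_ref), then add intensities.
conveyor drive: 83 − 20·log₁₀(16.8/4.5) = 83 − 11.44 = 71.56 dB SPL.
shot-blast cabinet: 91 − 20·log₁₀(11.3/2.9) = 91 − 11.81 = 79.19 dB SPL.
woodworking router: 102 − 20·log₁₀(10.6/3.5) = 102 − 9.62 = 92.38 dB SPL.
cooling tower: 93 − 20·log₁₀(21.4/3.0) = 93 − 17.07 = 75.93 dB SPL.
Σ 10^(L/10) = 1.864e+09 → L_total = 10·log₁₀(1.864e+09) = 92.71 dB SPL.

93 dB SPL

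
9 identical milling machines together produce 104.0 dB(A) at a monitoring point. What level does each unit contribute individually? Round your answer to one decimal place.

94.5 dB(A)

9 equal contributions raise the level by 10·log₁₀ 9 = 9.542 dB, so each unit alone gives 104.0 − 9.542.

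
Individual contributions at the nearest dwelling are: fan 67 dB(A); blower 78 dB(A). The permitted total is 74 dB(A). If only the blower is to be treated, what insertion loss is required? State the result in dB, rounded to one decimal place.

Everything except the blower sums to 10^(67/10) = 5.012e+06 in linear terms, 67.00 dB(A).
To meet 74 dB(A) overall, the treated blower may contribute at most 10^(74/10) − 5.012e+06 = 2.011e+07, i.e. 73.03 dB(A).
Required insertion loss = 78 − 73.03 = 4.97 dB.

5.0 dB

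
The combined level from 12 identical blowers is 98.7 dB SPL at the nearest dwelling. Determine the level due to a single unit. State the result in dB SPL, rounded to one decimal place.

12 equal contributions raise the level by 10·log₁₀ 12 = 10.792 dB, so each unit alone gives 98.7 − 10.792.

87.9 dB SPL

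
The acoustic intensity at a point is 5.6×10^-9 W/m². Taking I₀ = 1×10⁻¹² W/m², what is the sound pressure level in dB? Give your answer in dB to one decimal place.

37.5 dB

Dividing by I₀ shifts the exponent by 12: I/I₀ = 5.6×10^3.
L = 10·(0.7482 + 3) = 37.48 dB.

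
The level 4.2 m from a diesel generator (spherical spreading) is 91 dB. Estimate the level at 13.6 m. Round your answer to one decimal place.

80.8 dB

Point-source attenuation: ΔL = 20·log₁₀(r₂/r₁) = 20·log₁₀(13.6/4.2) = 10.206 dB.
L₂ = 91 − 20·log₁₀(13.6/4.2) = 91 − 10.206 = 80.79 dB.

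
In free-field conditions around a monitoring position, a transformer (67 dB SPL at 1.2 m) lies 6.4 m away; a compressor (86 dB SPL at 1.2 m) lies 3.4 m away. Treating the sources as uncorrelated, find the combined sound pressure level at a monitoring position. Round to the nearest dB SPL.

Apply inverse-square spreading to bring every level to the receiver, then sum 10^(L/10).
transformer: 67 − 20·log₁₀(6.4/1.2) = 67 − 14.54 = 52.46 dB SPL.
compressor: 86 − 20·log₁₀(3.4/1.2) = 86 − 9.05 = 76.95 dB SPL.
Σ 10^(L/10) = 4.977e+07 → L_total = 10·log₁₀(4.977e+07) = 76.97 dB SPL.

77 dB SPL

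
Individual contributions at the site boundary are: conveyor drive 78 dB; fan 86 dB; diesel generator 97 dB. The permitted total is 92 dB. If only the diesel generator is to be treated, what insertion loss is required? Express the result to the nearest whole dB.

The untreated sources together contribute 10^(78/10) + 10^(86/10) = 4.612e+08, i.e. 86.64 dB.
The limit corresponds to 10^(92/10) = 1.585e+09; subtracting the fixed part leaves 1.124e+09 for the diesel generator, i.e. 90.51 dB.
Required insertion loss = 97 − 90.51 = 6.49 dB.

6 dB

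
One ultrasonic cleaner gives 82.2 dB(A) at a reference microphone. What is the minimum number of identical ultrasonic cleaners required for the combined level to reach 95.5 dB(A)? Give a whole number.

22

N identical sources give L₁ + 10·log₁₀ N, so require 10·log₁₀ N ≥ 95.5 − 82.2 = 13.3 dB.
N ≥ 10^(13.3/10) = 21.380, so N = 22.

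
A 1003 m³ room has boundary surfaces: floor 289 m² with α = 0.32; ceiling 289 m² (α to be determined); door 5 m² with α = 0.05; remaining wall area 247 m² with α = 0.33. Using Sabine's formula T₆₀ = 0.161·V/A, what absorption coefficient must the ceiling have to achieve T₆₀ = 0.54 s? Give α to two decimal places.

0.43

From T₆₀ = 0.161·V/A, the target T₆₀ = 0.54 s needs A = 0.161·1003/0.54 = 299.04 m².
Absorption from the other surfaces = 289·0.32 + 5·0.05 + 247·0.33 = 174.24 m², so the ceiling must supply 124.80 m² over 289 m².
α = 124.80/289 = 0.432.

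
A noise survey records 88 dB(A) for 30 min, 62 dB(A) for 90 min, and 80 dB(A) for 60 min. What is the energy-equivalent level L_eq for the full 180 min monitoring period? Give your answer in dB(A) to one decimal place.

The energy average is taken in the linear domain: L_eq = 10·log₁₀[(Σ tᵢ·10^(Lᵢ/10))/T], T = 180 min.
Σ tᵢ·10^(Lᵢ/10) = 30·10^(88/10) + 90·10^(62/10) + 60·10^(80/10) = 2.507e+10.
L_eq = 10·log₁₀(2.507e+10/180) = 81.44 dB(A).

81.4 dB(A)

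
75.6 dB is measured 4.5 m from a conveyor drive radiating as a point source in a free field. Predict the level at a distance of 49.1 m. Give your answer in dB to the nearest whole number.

55 dB

Spherical spreading from a point source gives a 20·log₁₀(r₂/r₁) drop.
L₂ = 75.6 − 20·log₁₀(49.1/4.5) = 75.6 − 20.757 = 54.84 dB.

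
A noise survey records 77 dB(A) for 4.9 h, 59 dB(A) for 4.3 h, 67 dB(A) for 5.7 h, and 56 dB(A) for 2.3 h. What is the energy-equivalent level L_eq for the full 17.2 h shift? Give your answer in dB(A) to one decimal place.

72.1 dB(A)

Weight each interval's intensity by its duration and average over T = 17.2 h:
Σ tᵢ·10^(Lᵢ/10) = 4.9·10^(77/10) + 4.3·10^(59/10) + 5.7·10^(67/10) + 2.3·10^(56/10) = 2.785e+08.
L_eq = 10·log₁₀(2.785e+08/17.2) = 72.09 dB(A).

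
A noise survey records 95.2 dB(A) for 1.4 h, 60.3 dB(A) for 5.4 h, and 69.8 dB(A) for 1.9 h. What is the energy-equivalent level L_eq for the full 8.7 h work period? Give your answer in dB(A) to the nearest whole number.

Weight each interval's intensity by its duration and average over T = 8.7 h:
Σ tᵢ·10^(Lᵢ/10) = 1.4·10^(95.2/10) + 5.4·10^(60.3/10) + 1.9·10^(69.8/10) = 4.660e+09.
L_eq = 10·log₁₀(4.660e+09/8.7) = 87.29 dB(A).

87 dB(A)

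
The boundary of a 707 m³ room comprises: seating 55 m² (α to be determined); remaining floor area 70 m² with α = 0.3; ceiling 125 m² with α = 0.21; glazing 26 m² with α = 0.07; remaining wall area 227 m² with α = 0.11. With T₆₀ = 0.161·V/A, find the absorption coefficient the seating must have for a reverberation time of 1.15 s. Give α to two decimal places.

0.45

Required total absorption A = 0.161·707/1.15 = 98.98 m².
Absorption from the other surfaces = 70·0.3 + 125·0.21 + 26·0.07 + 227·0.11 = 74.04 m², so the seating must supply 24.94 m² over 55 m².
α = 24.94/55 = 0.453.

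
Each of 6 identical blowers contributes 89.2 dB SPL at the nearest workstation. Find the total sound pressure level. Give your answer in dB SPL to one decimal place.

N identical incoherent sources raise the level by 10·log₁₀ N.
L_total = 89.2 + 10·log₁₀(6) = 89.2 + 7.782 = 96.98 dB SPL.

97.0 dB SPL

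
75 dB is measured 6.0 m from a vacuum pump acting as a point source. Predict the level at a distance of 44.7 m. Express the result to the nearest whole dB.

58 dB

Point-source attenuation: ΔL = 20·log₁₀(r₂/r₁) = 20·log₁₀(44.7/6.0) = 17.443 dB.
L₂ = 75 − 20·log₁₀(44.7/6.0) = 75 − 17.443 = 57.56 dB.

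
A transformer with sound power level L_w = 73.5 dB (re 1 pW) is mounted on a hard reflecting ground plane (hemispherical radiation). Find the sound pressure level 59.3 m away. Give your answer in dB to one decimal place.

Free-field hemispherical radiation: L_p = L_w − 10·log₁₀(2π·r²), r = 59.3 m.
2π·r² = 2.209e+04 m², 10·log₁₀ of that is 43.443 dB.
L_p = 73.5 − 43.443 = 30.06 dB.

30.1 dB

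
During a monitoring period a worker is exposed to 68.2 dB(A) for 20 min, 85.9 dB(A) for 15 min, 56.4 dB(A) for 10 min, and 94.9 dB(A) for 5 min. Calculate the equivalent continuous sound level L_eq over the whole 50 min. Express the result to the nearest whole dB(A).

The energy average is taken in the linear domain: L_eq = 10·log₁₀[(Σ tᵢ·10^(Lᵢ/10))/T], T = 50 min.
Σ tᵢ·10^(Lᵢ/10) = 20·10^(68.2/10) + 15·10^(85.9/10) + 10·10^(56.4/10) + 5·10^(94.9/10) = 2.142e+10.
L_eq = 10·log₁₀(2.142e+10/50) = 86.32 dB(A).

86 dB(A)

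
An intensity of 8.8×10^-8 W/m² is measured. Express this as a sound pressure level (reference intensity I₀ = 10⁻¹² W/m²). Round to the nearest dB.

L = 10·log₁₀(I/I₀) = 10·log₁₀(8.8×10^-8/10⁻¹²) = 10·log₁₀(8.8×10^4).
L = 10·(0.9445 + 4) = 49.44 dB.

49 dB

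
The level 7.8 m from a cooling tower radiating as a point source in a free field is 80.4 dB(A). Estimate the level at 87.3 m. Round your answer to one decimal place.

59.4 dB(A)

Spherical spreading from a point source gives a 20·log₁₀(r₂/r₁) drop.
L₂ = 80.4 − 20·log₁₀(87.3/7.8) = 80.4 − 20.978 = 59.42 dB(A).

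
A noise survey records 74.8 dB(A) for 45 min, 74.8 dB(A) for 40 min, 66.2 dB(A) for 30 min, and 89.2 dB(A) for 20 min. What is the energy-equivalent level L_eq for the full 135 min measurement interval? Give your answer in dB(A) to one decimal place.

L_eq = 10·log₁₀[(1/T)·Σ tᵢ·10^(Lᵢ/10)] with T = 135 min.
Σ tᵢ·10^(Lᵢ/10) = 45·10^(74.8/10) + 40·10^(74.8/10) + 30·10^(66.2/10) + 20·10^(89.2/10) = 1.933e+10.
L_eq = 10·log₁₀(1.933e+10/135) = 81.56 dB(A).

81.6 dB(A)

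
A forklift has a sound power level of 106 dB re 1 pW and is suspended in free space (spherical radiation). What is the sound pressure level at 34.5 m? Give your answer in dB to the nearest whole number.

64 dB

The power spreads over a sphere of area 4π·r², so L_p = L_w − 10·log₁₀(4π·r²).
4π·r² = 1.496e+04 m², 10·log₁₀ of that is 41.748 dB.
L_p = 106 − 41.748 = 64.25 dB.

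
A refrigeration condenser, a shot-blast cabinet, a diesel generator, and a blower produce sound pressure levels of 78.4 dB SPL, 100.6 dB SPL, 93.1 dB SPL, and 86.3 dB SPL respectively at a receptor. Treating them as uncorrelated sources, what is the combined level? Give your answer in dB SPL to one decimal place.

101.5 dB SPL

Incoherent sources combine by intensity addition: L_total = 10·log₁₀(Σ 10^(L_i/10)).
Σ 10^(L/10) = 10^(78.4/10) + 10^(100.6/10) + 10^(93.1/10) + 10^(86.3/10) = 1.402e+10.
L_total = 10·log₁₀(1.402e+10) = 101.47 dB SPL.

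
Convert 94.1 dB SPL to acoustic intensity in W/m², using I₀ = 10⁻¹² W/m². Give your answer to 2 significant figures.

I/I₀ = 10^(94.1/10) = 2.57e+09, so I = 2.57e+09 × 10⁻¹² W/m².

0.0026 W/m²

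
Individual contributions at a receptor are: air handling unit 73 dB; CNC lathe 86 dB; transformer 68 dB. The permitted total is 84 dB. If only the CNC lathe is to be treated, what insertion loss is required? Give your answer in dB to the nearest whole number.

2 dB

Everything except the CNC lathe sums to 10^(73/10) + 10^(68/10) = 2.626e+07 in linear terms, 74.19 dB.
To meet 84 dB overall, the treated CNC lathe may contribute at most 10^(84/10) − 2.626e+07 = 2.249e+08, i.e. 83.52 dB.
So the CNC lathe must be reduced from 86 to 83.52 dB: IL = 2.48 dB.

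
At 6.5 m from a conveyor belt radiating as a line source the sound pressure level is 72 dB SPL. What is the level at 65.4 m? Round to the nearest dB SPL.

Line-source attenuation: ΔL = 10·log₁₀(r₂/r₁) = 10·log₁₀(65.4/6.5) = 10.027 dB.
L₂ = 72 − 10·log₁₀(65.4/6.5) = 72 − 10.027 = 61.97 dB SPL.

62 dB SPL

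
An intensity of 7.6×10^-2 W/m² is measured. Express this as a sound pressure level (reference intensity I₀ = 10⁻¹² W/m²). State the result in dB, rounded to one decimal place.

108.8 dB

Dividing by I₀ shifts the exponent by 12: I/I₀ = 7.6×10^10.
L = 10·(0.8808 + 10) = 108.81 dB.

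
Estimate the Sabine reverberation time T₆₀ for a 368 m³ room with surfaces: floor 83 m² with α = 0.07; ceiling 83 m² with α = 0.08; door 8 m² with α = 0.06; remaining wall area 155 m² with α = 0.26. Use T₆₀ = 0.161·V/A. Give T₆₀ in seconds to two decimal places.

1.11 s

Summing Sᵢαᵢ: 83·0.07 + 83·0.08 + 8·0.06 + 155·0.26 = 53.23 m².
T₆₀ = 0.161·V/A = 0.161·368/53.23 = 1.113 s.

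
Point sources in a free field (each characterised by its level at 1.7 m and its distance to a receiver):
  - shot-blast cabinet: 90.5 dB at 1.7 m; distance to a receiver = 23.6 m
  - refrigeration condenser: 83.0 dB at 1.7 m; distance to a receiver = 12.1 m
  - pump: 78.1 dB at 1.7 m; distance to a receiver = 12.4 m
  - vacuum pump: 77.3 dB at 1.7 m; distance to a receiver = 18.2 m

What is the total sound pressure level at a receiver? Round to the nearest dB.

Apply inverse-square spreading to bring every level to the receiver, then sum 10^(L/10).
shot-blast cabinet: 90.5 − 20·log₁₀(23.6/1.7) = 90.5 − 22.85 = 67.65 dB.
refrigeration condenser: 83.0 − 20·log₁₀(12.1/1.7) = 83.0 − 17.05 = 65.95 dB.
pump: 78.1 − 20·log₁₀(12.4/1.7) = 78.1 − 17.26 = 60.84 dB.
vacuum pump: 77.3 − 20·log₁₀(18.2/1.7) = 77.3 − 20.59 = 56.71 dB.
Σ 10^(L/10) = 1.144e+07 → L_total = 10·log₁₀(1.144e+07) = 70.59 dB.

71 dB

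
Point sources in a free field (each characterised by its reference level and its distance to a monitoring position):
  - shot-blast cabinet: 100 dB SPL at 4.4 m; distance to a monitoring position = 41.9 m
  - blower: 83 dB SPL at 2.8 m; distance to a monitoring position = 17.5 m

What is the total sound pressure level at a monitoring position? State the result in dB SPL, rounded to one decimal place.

First find each source's level at the receiver (point-source: −20·log₁₀(r/r_ref)), then combine on an intensity basis.
shot-blast cabinet: 100 − 20·log₁₀(41.9/4.4) = 100 − 19.58 = 80.42 dB SPL.
blower: 83 − 20·log₁₀(17.5/2.8) = 83 − 15.92 = 67.08 dB SPL.
Σ 10^(L/10) = 1.154e+08 → L_total = 10·log₁₀(1.154e+08) = 80.62 dB SPL.

80.6 dB SPL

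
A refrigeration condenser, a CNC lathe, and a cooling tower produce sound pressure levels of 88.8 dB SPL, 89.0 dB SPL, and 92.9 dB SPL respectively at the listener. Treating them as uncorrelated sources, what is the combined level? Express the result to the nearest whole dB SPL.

95 dB SPL

For uncorrelated sources the intensities add, so convert each level to linear form, sum, and take 10·log₁₀ of the total.
Σ 10^(L/10) = 10^(88.8/10) + 10^(89.0/10) + 10^(92.9/10) = 3.503e+09.
L_total = 10·log₁₀(3.503e+09) = 95.44 dB SPL.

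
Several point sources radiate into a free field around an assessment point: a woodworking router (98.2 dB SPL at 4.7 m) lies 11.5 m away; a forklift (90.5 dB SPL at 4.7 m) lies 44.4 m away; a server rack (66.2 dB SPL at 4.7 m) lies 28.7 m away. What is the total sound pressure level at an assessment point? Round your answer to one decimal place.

90.5 dB SPL

First find each source's level at the receiver (point-source: −20·log₁₀(r/r_ref)), then combine on an intensity basis.
woodworking router: 98.2 − 20·log₁₀(11.5/4.7) = 98.2 − 7.77 = 90.43 dB SPL.
forklift: 90.5 − 20·log₁₀(44.4/4.7) = 90.5 − 19.51 = 70.99 dB SPL.
server rack: 66.2 − 20·log₁₀(28.7/4.7) = 66.2 − 15.72 = 50.48 dB SPL.
Σ 10^(L/10) = 1.116e+09 → L_total = 10·log₁₀(1.116e+09) = 90.48 dB SPL.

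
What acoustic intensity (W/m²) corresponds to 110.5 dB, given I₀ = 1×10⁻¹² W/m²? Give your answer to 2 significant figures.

0.11 W/m²

I = I₀·10^(L/10) = 10⁻¹² × 10^(110.5/10) = 10^(-0.950).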